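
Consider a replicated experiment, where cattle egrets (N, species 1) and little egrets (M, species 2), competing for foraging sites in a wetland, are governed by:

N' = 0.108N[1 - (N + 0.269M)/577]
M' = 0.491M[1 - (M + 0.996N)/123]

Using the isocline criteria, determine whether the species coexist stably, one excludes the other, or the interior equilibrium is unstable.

species 1 excludes species 2

Compare the nullcline intercepts: K1/α12 = 577/0.269 = 2140 > K2 = 123; K2/α21 = 123/0.996 = 123 < K1 = 577.
Since the inequalities point opposite ways, species 1 can invade but species 2 cannot.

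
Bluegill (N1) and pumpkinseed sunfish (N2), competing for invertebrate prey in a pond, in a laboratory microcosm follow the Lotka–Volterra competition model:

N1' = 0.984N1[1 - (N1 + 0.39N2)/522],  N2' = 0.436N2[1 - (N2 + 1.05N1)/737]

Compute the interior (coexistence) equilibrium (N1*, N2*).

Setting both brackets to zero gives the nullclines N1 + 0.39N2 = 522 and 1.05N1 + N2 = 737.
Substituting N2 = 737 - 1.05N1 into the first: N1(1 - 0.39·1.05) = 522 - 0.39·737.
So N1* = 235/0.591 = 397, and then N2* = 737 - 1.05·397 = 320.

N1* ≈ 397, N2* ≈ 320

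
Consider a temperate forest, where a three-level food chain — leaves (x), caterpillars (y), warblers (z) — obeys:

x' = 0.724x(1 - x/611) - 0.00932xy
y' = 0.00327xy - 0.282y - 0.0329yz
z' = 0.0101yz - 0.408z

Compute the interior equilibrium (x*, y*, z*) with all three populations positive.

From dz/dt = 0: 0.0101y* = 0.408, so y* = 40.4.
From dx/dt = 0: 0.724(1 - x*/611) = 0.00932·40.4, giving x* = 611·(1 - 0.52) = 293.
From dy/dt = 0: 0.00327·293 - 0.282 = 0.0329z*, so z* = 0.677/0.0329 = 20.6.

x* ≈ 293, y* ≈ 40.4, z* ≈ 20.6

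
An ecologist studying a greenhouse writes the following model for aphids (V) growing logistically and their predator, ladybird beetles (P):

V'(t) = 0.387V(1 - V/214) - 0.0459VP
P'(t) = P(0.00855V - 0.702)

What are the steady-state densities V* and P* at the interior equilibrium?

From dP/dt = 0 with P > 0: 0.00855V* = 0.702, so V* = 82.1.
Substitute into dV/dt = 0: 0.387(1 - 82.1/214) = 0.0459P*.
The bracket is 0.616, giving P* = 0.239/0.0459 = 5.2.

V* ≈ 82.1, P* ≈ 5.2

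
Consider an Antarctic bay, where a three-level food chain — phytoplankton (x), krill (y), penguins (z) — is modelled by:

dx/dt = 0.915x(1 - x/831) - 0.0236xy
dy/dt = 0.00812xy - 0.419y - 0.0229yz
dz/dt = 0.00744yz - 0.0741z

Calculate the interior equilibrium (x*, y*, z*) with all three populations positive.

From dz/dt = 0: 0.00744y* = 0.0741, so y* = 9.96.
From dx/dt = 0: 0.915(1 - x*/831) = 0.0236·9.96, giving x* = 831·(1 - 0.257) = 618.
From dy/dt = 0: 0.00812·618 - 0.419 = 0.0229z*, so z* = 4.6/0.0229 = 201.

x* ≈ 618, y* ≈ 9.96, z* ≈ 201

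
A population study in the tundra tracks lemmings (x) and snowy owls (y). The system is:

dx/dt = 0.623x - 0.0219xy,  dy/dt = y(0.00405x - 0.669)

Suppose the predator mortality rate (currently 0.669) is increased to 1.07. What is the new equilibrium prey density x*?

x* ≈ 264

At the interior fixed point, setting dy/dt = 0 with y > 0 fixes x* = (predator death rate)/(xy coefficient) — independent of the other coefficients.
With the change, x* = 1.07/0.00405 = 264; it rises from 165.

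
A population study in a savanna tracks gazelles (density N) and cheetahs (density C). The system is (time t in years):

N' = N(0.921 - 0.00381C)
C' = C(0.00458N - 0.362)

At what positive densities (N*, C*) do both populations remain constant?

Set dC/dt = 0 with C > 0: 0.00458N - 0.362 = 0, so N* = 0.362/0.00458 = 79.
Set dN/dt = 0 with N > 0: 0.921 - 0.00381C = 0, so C* = 0.921/0.00381 = 242.

N* ≈ 79, C* ≈ 242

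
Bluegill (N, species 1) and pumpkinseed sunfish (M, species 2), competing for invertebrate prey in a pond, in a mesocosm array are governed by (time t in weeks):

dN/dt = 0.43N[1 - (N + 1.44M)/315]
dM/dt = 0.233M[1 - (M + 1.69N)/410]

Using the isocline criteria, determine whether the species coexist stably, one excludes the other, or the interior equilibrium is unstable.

unstable coexistence (outcome depends on initial conditions)

Compare the nullcline intercepts: K1/α12 = 315/1.44 = 219 < K2 = 410; K2/α21 = 410/1.69 = 243 < K1 = 315.
Since both are reversed, neither can invade when rare; the interior point is a saddle.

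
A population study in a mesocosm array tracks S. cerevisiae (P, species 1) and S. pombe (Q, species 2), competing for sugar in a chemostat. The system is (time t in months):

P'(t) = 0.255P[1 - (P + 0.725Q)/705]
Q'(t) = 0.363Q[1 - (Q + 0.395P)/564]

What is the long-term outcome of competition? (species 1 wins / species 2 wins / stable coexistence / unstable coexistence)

stable coexistence

Compare the nullcline intercepts: K1/α12 = 705/0.725 = 972 > K2 = 564; K2/α21 = 564/0.395 = 1430 > K1 = 705.
Since both inequalities hold, each species can invade when rare, so the interior equilibrium is stable.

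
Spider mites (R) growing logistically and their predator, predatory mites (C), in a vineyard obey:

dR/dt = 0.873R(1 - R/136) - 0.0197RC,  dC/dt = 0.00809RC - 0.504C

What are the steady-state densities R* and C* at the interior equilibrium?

From dC/dt = 0 with C > 0: 0.00809R* = 0.504, so R* = 62.3.
Substitute into dR/dt = 0: 0.873(1 - 62.3/136) = 0.0197C*.
The bracket is 0.542, giving C* = 0.473/0.0197 = 24.

R* ≈ 62.3, C* ≈ 24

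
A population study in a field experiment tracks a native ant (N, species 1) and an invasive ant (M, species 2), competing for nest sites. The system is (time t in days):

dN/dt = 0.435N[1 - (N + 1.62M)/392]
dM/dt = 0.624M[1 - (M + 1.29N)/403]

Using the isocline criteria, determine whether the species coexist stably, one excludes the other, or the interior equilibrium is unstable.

unstable coexistence (outcome depends on initial conditions)

Compare the nullcline intercepts: K1/α12 = 392/1.62 = 242 < K2 = 403; K2/α21 = 403/1.29 = 312 < K1 = 392.
Since both are reversed, neither can invade when rare; the interior point is a saddle.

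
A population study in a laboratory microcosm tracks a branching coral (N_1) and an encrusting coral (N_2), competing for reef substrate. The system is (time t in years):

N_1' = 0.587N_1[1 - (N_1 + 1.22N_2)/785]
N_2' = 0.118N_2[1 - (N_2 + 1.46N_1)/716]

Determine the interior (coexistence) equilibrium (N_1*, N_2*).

Setting both brackets to zero gives the nullclines N_1 + 1.22N_2 = 785 and 1.46N_1 + N_2 = 716.
Substituting N_2 = 716 - 1.46N_1 into the first: N_1(1 - 1.22·1.46) = 785 - 1.22·716.
So N_1* = -88.5/-0.781 = 113, and then N_2* = 716 - 1.46·113 = 551.

N_1* ≈ 113, N_2* ≈ 551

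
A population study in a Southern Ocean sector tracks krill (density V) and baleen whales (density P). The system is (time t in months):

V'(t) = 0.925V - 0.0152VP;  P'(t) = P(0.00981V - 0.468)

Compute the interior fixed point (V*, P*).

V* ≈ 47.7, P* ≈ 60.9

Set dP/dt = 0 with P > 0: 0.00981V - 0.468 = 0, so V* = 0.468/0.00981 = 47.7.
Set dV/dt = 0 with V > 0: 0.925 - 0.0152P = 0, so P* = 0.925/0.0152 = 60.9.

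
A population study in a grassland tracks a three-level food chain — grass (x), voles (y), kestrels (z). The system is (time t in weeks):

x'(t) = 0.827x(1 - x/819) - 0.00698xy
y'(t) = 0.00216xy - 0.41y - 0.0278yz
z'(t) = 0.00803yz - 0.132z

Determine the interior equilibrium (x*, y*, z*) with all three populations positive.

From dz/dt = 0: 0.00803y* = 0.132, so y* = 16.4.
From dx/dt = 0: 0.827(1 - x*/819) = 0.00698·16.4, giving x* = 819·(1 - 0.139) = 705.
From dy/dt = 0: 0.00216·705 - 0.41 = 0.0278z*, so z* = 1.11/0.0278 = 40.1.

x* ≈ 705, y* ≈ 16.4, z* ≈ 40.1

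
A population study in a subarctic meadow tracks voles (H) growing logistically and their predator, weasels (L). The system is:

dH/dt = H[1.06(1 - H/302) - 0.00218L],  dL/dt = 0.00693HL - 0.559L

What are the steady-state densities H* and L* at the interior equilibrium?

From dL/dt = 0 with L > 0: 0.00693H* = 0.559, so H* = 80.7.
Substitute into dH/dt = 0: 1.06(1 - 80.7/302) = 0.00218L*.
The bracket is 0.733, giving L* = 0.777/0.00218 = 356.

H* ≈ 80.7, L* ≈ 356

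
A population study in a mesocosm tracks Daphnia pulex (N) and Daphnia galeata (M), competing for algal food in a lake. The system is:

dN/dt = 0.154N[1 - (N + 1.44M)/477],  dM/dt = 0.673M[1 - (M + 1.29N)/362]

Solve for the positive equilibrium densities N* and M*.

N* ≈ 51.6, M* ≈ 295

Setting both brackets to zero gives the nullclines N + 1.44M = 477 and 1.29N + M = 362.
Substituting M = 362 - 1.29N into the first: N(1 - 1.44·1.29) = 477 - 1.44·362.
So N* = -44.3/-0.858 = 51.6, and then M* = 362 - 1.29·51.6 = 295.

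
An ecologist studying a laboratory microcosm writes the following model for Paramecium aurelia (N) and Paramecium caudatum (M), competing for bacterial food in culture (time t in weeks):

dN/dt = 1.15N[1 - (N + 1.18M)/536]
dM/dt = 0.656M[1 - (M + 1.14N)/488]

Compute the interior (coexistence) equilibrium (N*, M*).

N* ≈ 115, M* ≈ 356

Setting both brackets to zero gives the nullclines N + 1.18M = 536 and 1.14N + M = 488.
Substituting M = 488 - 1.14N into the first: N(1 - 1.18·1.14) = 536 - 1.18·488.
So N* = -39.8/-0.345 = 115, and then M* = 488 - 1.14·115 = 356.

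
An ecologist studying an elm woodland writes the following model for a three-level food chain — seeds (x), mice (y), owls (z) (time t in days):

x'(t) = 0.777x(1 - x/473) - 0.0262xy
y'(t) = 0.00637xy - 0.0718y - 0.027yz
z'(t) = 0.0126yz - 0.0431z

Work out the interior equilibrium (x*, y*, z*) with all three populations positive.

From dz/dt = 0: 0.0126y* = 0.0431, so y* = 3.42.
From dx/dt = 0: 0.777(1 - x*/473) = 0.0262·3.42, giving x* = 473·(1 - 0.115) = 418.
From dy/dt = 0: 0.00637·418 - 0.0718 = 0.027z*, so z* = 2.59/0.027 = 96.1.

x* ≈ 418, y* ≈ 3.42, z* ≈ 96.1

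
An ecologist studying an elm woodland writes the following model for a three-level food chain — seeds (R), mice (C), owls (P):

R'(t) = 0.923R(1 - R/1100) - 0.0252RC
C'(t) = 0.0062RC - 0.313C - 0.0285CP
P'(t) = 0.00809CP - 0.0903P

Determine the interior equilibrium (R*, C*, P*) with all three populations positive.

R* ≈ 765, C* ≈ 11.2, P* ≈ 155

From dP/dt = 0: 0.00809C* = 0.0903, so C* = 11.2.
From dR/dt = 0: 0.923(1 - R*/1100) = 0.0252·11.2, giving R* = 1100·(1 - 0.305) = 765.
From dC/dt = 0: 0.0062·765 - 0.313 = 0.0285P*, so P* = 4.43/0.0285 = 155.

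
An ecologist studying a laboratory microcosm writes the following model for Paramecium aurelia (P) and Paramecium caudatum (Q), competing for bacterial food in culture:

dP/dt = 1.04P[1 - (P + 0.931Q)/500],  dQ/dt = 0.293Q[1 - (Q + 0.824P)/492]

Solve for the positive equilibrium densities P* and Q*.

P* ≈ 180, Q* ≈ 344

Setting both brackets to zero gives the nullclines P + 0.931Q = 500 and 0.824P + Q = 492.
Substituting Q = 492 - 0.824P into the first: P(1 - 0.931·0.824) = 500 - 0.931·492.
So P* = 41.9/0.233 = 180, and then Q* = 492 - 0.824·180 = 344.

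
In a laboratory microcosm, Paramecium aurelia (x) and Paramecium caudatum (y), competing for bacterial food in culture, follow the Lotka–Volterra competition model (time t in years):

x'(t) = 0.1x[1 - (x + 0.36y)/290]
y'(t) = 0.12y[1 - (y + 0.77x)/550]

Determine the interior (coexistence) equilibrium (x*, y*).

Setting both brackets to zero gives the nullclines x + 0.36y = 290 and 0.77x + y = 550.
Substituting y = 550 - 0.77x into the first: x(1 - 0.36·0.77) = 290 - 0.36·550.
So x* = 92/0.723 = 127, and then y* = 550 - 0.77·127 = 452.

x* ≈ 127, y* ≈ 452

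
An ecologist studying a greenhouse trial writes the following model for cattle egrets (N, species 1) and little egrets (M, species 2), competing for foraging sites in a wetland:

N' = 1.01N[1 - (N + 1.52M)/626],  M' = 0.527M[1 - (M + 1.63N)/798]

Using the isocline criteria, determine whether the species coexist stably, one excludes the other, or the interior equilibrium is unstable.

unstable coexistence (outcome depends on initial conditions)

Compare the nullcline intercepts: K1/α12 = 626/1.52 = 412 < K2 = 798; K2/α21 = 798/1.63 = 490 < K1 = 626.
Since both are reversed, neither can invade when rare; the interior point is a saddle.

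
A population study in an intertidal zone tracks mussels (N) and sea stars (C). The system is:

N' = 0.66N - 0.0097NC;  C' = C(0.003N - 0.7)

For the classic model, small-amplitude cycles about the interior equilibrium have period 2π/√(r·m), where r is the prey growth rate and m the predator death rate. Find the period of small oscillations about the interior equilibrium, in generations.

Here r = 0.66 and m = 0.7, so r·m = 0.462.
ω = √0.462 = 0.68 per generation, hence T = 2π/ω ≈ 9.24 generations.

T ≈ 9.24 generations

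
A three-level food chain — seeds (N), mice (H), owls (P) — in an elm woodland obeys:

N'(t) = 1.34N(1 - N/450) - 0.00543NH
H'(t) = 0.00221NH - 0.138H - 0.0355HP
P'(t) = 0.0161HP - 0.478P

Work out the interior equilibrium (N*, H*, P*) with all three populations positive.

From dP/dt = 0: 0.0161H* = 0.478, so H* = 29.7.
From dN/dt = 0: 1.34(1 - N*/450) = 0.00543·29.7, giving N* = 450·(1 - 0.12) = 396.
From dH/dt = 0: 0.00221·396 - 0.138 = 0.0355P*, so P* = 0.737/0.0355 = 20.8.

N* ≈ 396, H* ≈ 29.7, P* ≈ 20.8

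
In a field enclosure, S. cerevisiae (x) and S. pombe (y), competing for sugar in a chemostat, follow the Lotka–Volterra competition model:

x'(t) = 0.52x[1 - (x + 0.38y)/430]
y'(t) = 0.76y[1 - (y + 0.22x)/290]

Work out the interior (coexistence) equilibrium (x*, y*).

x* ≈ 349, y* ≈ 213

Setting both brackets to zero gives the nullclines x + 0.38y = 430 and 0.22x + y = 290.
Substituting y = 290 - 0.22x into the first: x(1 - 0.38·0.22) = 430 - 0.38·290.
So x* = 320/0.916 = 349, and then y* = 290 - 0.22·349 = 213.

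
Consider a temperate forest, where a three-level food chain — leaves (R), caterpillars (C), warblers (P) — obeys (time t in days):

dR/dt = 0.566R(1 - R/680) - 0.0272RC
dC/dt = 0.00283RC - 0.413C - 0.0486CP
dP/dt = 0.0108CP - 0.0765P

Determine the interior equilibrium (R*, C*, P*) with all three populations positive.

R* ≈ 449, C* ≈ 7.08, P* ≈ 17.6

From dP/dt = 0: 0.0108C* = 0.0765, so C* = 7.08.
From dR/dt = 0: 0.566(1 - R*/680) = 0.0272·7.08, giving R* = 680·(1 - 0.34) = 449.
From dC/dt = 0: 0.00283·449 - 0.413 = 0.0486P*, so P* = 0.856/0.0486 = 17.6.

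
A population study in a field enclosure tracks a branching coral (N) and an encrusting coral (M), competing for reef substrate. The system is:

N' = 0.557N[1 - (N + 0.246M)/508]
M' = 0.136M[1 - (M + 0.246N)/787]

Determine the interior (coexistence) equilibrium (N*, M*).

N* ≈ 335, M* ≈ 705

Setting both brackets to zero gives the nullclines N + 0.246M = 508 and 0.246N + M = 787.
Substituting M = 787 - 0.246N into the first: N(1 - 0.246·0.246) = 508 - 0.246·787.
So N* = 314/0.939 = 335, and then M* = 787 - 0.246·335 = 705.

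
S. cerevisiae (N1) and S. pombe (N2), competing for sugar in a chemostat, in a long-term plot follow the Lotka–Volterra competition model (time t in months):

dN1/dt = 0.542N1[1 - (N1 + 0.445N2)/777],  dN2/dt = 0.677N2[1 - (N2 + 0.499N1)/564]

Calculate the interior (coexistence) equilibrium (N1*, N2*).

N1* ≈ 676, N2* ≈ 227

Setting both brackets to zero gives the nullclines N1 + 0.445N2 = 777 and 0.499N1 + N2 = 564.
Substituting N2 = 564 - 0.499N1 into the first: N1(1 - 0.445·0.499) = 777 - 0.445·564.
So N1* = 526/0.778 = 676, and then N2* = 564 - 0.499·676 = 227.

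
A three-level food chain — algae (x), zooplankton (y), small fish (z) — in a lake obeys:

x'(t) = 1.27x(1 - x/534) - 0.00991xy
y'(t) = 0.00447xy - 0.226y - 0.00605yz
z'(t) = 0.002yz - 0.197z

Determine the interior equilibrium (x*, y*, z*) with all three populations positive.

x* ≈ 124, y* ≈ 98.5, z* ≈ 53.9

From dz/dt = 0: 0.002y* = 0.197, so y* = 98.5.
From dx/dt = 0: 1.27(1 - x*/534) = 0.00991·98.5, giving x* = 534·(1 - 0.769) = 124.
From dy/dt = 0: 0.00447·124 - 0.226 = 0.00605z*, so z* = 0.326/0.00605 = 53.9.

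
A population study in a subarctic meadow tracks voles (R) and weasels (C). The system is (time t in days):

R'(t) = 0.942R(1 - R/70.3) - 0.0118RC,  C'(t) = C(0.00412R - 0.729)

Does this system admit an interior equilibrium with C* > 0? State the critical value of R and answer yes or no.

The predator equation gives dC/dt > 0 only when R > 0.729/0.00412 = 177.
Without the predator, R → K = 70.3. Since 70.3 < 177, the predator cannot invade.

Threshold R = 177; K < 177, so no, the predator goes extinct.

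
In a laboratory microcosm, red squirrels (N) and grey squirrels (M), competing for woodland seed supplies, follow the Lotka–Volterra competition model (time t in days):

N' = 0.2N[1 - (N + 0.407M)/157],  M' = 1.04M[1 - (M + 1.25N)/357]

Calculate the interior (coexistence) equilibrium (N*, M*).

Setting both brackets to zero gives the nullclines N + 0.407M = 157 and 1.25N + M = 357.
Substituting M = 357 - 1.25N into the first: N(1 - 0.407·1.25) = 157 - 0.407·357.
So N* = 11.7/0.491 = 23.8, and then M* = 357 - 1.25·23.8 = 327.

N* ≈ 23.8, M* ≈ 327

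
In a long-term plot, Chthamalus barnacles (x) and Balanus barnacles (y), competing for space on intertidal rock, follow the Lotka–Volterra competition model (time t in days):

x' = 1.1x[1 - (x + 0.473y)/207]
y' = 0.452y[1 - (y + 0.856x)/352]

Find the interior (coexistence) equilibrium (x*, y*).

x* ≈ 68.1, y* ≈ 294

Setting both brackets to zero gives the nullclines x + 0.473y = 207 and 0.856x + y = 352.
Substituting y = 352 - 0.856x into the first: x(1 - 0.473·0.856) = 207 - 0.473·352.
So x* = 40.5/0.595 = 68.1, and then y* = 352 - 0.856·68.1 = 294.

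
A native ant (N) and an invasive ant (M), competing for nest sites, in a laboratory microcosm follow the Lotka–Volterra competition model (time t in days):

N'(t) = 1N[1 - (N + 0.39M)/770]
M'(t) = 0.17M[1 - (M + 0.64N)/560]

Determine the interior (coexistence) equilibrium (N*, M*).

N* ≈ 735, M* ≈ 89.6

Setting both brackets to zero gives the nullclines N + 0.39M = 770 and 0.64N + M = 560.
Substituting M = 560 - 0.64N into the first: N(1 - 0.39·0.64) = 770 - 0.39·560.
So N* = 552/0.75 = 735, and then M* = 560 - 0.64·735 = 89.6.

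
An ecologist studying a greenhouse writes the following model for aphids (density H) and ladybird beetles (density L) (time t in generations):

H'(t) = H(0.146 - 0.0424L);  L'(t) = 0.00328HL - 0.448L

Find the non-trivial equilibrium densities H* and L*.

H* ≈ 137, L* ≈ 3.44

Set dL/dt = 0 with L > 0: 0.00328H - 0.448 = 0, so H* = 0.448/0.00328 = 137.
Set dH/dt = 0 with H > 0: 0.146 - 0.0424L = 0, so L* = 0.146/0.0424 = 3.44.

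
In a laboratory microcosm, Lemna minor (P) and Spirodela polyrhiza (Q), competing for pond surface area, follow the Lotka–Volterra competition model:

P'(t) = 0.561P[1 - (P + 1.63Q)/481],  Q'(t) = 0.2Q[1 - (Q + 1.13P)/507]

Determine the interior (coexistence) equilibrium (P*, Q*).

P* ≈ 410, Q* ≈ 43.4

Setting both brackets to zero gives the nullclines P + 1.63Q = 481 and 1.13P + Q = 507.
Substituting Q = 507 - 1.13P into the first: P(1 - 1.63·1.13) = 481 - 1.63·507.
So P* = -345/-0.842 = 410, and then Q* = 507 - 1.13·410 = 43.4.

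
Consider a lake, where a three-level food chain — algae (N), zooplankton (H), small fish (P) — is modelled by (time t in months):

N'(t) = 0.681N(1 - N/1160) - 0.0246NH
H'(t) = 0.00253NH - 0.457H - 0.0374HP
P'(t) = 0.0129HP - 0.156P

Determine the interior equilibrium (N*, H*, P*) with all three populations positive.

From dP/dt = 0: 0.0129H* = 0.156, so H* = 12.1.
From dN/dt = 0: 0.681(1 - N*/1160) = 0.0246·12.1, giving N* = 1160·(1 - 0.437) = 653.
From dH/dt = 0: 0.00253·653 - 0.457 = 0.0374P*, so P* = 1.2/0.0374 = 32.

N* ≈ 653, H* ≈ 12.1, P* ≈ 32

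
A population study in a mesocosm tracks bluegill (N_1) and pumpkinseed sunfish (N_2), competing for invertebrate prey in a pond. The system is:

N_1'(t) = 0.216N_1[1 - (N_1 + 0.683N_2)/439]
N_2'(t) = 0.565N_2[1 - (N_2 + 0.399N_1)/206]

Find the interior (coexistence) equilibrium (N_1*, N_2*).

Setting both brackets to zero gives the nullclines N_1 + 0.683N_2 = 439 and 0.399N_1 + N_2 = 206.
Substituting N_2 = 206 - 0.399N_1 into the first: N_1(1 - 0.683·0.399) = 439 - 0.683·206.
So N_1* = 298/0.727 = 410, and then N_2* = 206 - 0.399·410 = 42.4.

N_1* ≈ 410, N_2* ≈ 42.4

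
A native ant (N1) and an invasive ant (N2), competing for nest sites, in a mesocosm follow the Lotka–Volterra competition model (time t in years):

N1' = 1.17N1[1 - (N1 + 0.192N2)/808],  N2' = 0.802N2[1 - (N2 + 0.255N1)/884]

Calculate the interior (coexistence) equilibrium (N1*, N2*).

Setting both brackets to zero gives the nullclines N1 + 0.192N2 = 808 and 0.255N1 + N2 = 884.
Substituting N2 = 884 - 0.255N1 into the first: N1(1 - 0.192·0.255) = 808 - 0.192·884.
So N1* = 638/0.951 = 671, and then N2* = 884 - 0.255·671 = 713.

N1* ≈ 671, N2* ≈ 713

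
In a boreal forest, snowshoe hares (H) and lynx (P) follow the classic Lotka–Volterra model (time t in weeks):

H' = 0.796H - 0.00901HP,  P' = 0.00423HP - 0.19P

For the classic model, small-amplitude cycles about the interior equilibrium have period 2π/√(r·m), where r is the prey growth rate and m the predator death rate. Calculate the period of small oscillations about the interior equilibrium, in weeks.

T ≈ 16.2 weeks

Here r = 0.796 and m = 0.19, so r·m = 0.151.
ω = √0.151 = 0.389 per week, hence T = 2π/ω ≈ 16.2 weeks.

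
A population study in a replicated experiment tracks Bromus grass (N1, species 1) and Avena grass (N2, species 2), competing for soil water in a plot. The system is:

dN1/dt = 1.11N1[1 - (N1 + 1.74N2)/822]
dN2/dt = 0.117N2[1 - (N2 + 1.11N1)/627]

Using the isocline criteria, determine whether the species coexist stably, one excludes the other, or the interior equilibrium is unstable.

Compare the nullcline intercepts: K1/α12 = 822/1.74 = 472 < K2 = 627; K2/α21 = 627/1.11 = 565 < K1 = 822.
Since both are reversed, neither can invade when rare; the interior point is a saddle.

unstable coexistence (outcome depends on initial conditions)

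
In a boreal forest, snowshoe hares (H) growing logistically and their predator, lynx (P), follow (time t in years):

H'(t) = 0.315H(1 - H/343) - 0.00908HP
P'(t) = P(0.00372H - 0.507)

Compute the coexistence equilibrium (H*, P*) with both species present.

From dP/dt = 0 with P > 0: 0.00372H* = 0.507, so H* = 136.
Substitute into dH/dt = 0: 0.315(1 - 136/343) = 0.00908P*.
The bracket is 0.603, giving P* = 0.19/0.00908 = 20.9.

H* ≈ 136, P* ≈ 20.9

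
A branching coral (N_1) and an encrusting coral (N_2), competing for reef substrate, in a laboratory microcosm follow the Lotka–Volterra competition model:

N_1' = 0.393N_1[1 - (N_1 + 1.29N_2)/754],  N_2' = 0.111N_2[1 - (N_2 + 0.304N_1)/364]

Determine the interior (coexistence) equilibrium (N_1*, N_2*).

N_1* ≈ 468, N_2* ≈ 222

Setting both brackets to zero gives the nullclines N_1 + 1.29N_2 = 754 and 0.304N_1 + N_2 = 364.
Substituting N_2 = 364 - 0.304N_1 into the first: N_1(1 - 1.29·0.304) = 754 - 1.29·364.
So N_1* = 284/0.608 = 468, and then N_2* = 364 - 0.304·468 = 222.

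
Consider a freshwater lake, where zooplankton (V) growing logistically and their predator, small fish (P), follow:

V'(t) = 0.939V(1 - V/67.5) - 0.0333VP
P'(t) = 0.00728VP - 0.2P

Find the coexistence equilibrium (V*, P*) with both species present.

From dP/dt = 0 with P > 0: 0.00728V* = 0.2, so V* = 27.5.
Substitute into dV/dt = 0: 0.939(1 - 27.5/67.5) = 0.0333P*.
The bracket is 0.593, giving P* = 0.557/0.0333 = 16.7.

V* ≈ 27.5, P* ≈ 16.7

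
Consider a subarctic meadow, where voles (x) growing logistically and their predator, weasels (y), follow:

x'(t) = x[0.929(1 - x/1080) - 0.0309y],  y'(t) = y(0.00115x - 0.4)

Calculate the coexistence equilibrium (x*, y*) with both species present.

x* ≈ 348, y* ≈ 20.4

From dy/dt = 0 with y > 0: 0.00115x* = 0.4, so x* = 348.
Substitute into dx/dt = 0: 0.929(1 - 348/1080) = 0.0309y*.
The bracket is 0.678, giving y* = 0.63/0.0309 = 20.4.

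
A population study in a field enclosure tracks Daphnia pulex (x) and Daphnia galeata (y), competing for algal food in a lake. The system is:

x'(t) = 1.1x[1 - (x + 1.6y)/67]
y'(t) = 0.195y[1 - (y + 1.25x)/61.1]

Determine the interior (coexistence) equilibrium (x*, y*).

Setting both brackets to zero gives the nullclines x + 1.6y = 67 and 1.25x + y = 61.1.
Substituting y = 61.1 - 1.25x into the first: x(1 - 1.6·1.25) = 67 - 1.6·61.1.
So x* = -30.8/-1 = 30.8, and then y* = 61.1 - 1.25·30.8 = 22.6.

x* ≈ 30.8, y* ≈ 22.6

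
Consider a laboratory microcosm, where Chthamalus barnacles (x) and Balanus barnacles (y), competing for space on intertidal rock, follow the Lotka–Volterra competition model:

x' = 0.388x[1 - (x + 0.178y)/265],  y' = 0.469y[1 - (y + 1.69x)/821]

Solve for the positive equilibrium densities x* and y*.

Setting both brackets to zero gives the nullclines x + 0.178y = 265 and 1.69x + y = 821.
Substituting y = 821 - 1.69x into the first: x(1 - 0.178·1.69) = 265 - 0.178·821.
So x* = 119/0.699 = 170, and then y* = 821 - 1.69·170 = 534.

x* ≈ 170, y* ≈ 534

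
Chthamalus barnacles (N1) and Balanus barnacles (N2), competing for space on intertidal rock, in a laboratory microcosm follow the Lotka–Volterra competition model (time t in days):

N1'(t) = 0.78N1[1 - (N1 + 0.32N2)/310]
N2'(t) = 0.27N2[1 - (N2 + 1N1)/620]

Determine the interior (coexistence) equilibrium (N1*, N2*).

N1* ≈ 164, N2* ≈ 456

Setting both brackets to zero gives the nullclines N1 + 0.32N2 = 310 and 1N1 + N2 = 620.
Substituting N2 = 620 - 1N1 into the first: N1(1 - 0.32·1) = 310 - 0.32·620.
So N1* = 112/0.68 = 164, and then N2* = 620 - 1·164 = 456.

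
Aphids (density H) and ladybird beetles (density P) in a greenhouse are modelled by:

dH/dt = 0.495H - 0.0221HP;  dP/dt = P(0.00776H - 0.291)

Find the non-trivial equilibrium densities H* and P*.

H* ≈ 37.5, P* ≈ 22.4

Set dP/dt = 0 with P > 0: 0.00776H - 0.291 = 0, so H* = 0.291/0.00776 = 37.5.
Set dH/dt = 0 with H > 0: 0.495 - 0.0221P = 0, so P* = 0.495/0.0221 = 22.4.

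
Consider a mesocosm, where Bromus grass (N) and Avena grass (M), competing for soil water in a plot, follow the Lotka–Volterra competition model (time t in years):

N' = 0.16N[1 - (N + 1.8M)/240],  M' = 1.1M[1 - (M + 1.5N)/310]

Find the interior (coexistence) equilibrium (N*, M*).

Setting both brackets to zero gives the nullclines N + 1.8M = 240 and 1.5N + M = 310.
Substituting M = 310 - 1.5N into the first: N(1 - 1.8·1.5) = 240 - 1.8·310.
So N* = -318/-1.7 = 187, and then M* = 310 - 1.5·187 = 29.4.

N* ≈ 187, M* ≈ 29.4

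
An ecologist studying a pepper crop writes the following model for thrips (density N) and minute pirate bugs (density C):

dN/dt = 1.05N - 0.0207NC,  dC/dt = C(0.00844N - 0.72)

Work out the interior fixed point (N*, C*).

Set dC/dt = 0 with C > 0: 0.00844N - 0.72 = 0, so N* = 0.72/0.00844 = 85.3.
Set dN/dt = 0 with N > 0: 1.05 - 0.0207C = 0, so C* = 1.05/0.0207 = 50.7.

N* ≈ 85.3, C* ≈ 50.7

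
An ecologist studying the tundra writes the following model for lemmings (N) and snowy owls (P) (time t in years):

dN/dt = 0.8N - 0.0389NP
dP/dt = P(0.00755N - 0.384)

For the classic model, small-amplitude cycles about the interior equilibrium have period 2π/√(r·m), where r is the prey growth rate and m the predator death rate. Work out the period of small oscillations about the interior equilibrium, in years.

Here r = 0.8 and m = 0.384, so r·m = 0.307.
ω = √0.307 = 0.554 per year, hence T = 2π/ω ≈ 11.3 years.

T ≈ 11.3 years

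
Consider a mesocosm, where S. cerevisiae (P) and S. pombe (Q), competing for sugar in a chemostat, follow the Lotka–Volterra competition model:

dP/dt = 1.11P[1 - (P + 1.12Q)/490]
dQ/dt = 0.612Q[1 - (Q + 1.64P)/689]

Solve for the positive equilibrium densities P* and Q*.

Setting both brackets to zero gives the nullclines P + 1.12Q = 490 and 1.64P + Q = 689.
Substituting Q = 689 - 1.64P into the first: P(1 - 1.12·1.64) = 490 - 1.12·689.
So P* = -282/-0.837 = 337, and then Q* = 689 - 1.64·337 = 137.

P* ≈ 337, Q* ≈ 137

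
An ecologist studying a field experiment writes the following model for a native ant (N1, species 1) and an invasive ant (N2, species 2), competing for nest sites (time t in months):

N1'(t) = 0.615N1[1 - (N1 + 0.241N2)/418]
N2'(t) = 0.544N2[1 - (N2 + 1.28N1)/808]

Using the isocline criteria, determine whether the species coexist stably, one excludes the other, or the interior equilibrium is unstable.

stable coexistence

Compare the nullcline intercepts: K1/α12 = 418/0.241 = 1730 > K2 = 808; K2/α21 = 808/1.28 = 631 > K1 = 418.
Since both inequalities hold, each species can invade when rare, so the interior equilibrium is stable.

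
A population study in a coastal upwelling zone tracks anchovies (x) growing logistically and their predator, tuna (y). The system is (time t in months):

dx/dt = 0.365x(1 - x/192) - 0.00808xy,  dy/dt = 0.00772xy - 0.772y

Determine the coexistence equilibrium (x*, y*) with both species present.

x* ≈ 100, y* ≈ 21.6

From dy/dt = 0 with y > 0: 0.00772x* = 0.772, so x* = 100.
Substitute into dx/dt = 0: 0.365(1 - 100/192) = 0.00808y*.
The bracket is 0.479, giving y* = 0.175/0.00808 = 21.6.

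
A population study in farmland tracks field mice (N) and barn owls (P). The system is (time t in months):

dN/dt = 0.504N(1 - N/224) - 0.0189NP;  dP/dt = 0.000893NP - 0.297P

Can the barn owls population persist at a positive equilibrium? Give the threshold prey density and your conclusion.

Threshold N = 333; K < 333, so no, the predator goes extinct.

The predator equation gives dP/dt > 0 only when N > 0.297/0.000893 = 333.
Without the predator, N → K = 224. Since 224 < 333, the predator cannot invade.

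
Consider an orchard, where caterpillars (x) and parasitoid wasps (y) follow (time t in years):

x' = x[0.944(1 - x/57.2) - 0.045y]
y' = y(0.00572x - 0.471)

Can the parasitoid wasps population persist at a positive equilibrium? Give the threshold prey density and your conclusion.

Threshold x = 82.3; K < 82.3, so no, the predator goes extinct.

The predator equation gives dy/dt > 0 only when x > 0.471/0.00572 = 82.3.
Without the predator, x → K = 57.2. Since 57.2 < 82.3, the predator cannot invade.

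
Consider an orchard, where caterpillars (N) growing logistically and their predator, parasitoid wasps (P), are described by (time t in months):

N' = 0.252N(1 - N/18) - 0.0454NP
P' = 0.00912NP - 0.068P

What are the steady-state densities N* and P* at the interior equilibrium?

N* ≈ 7.46, P* ≈ 3.25

From dP/dt = 0 with P > 0: 0.00912N* = 0.068, so N* = 7.46.
Substitute into dN/dt = 0: 0.252(1 - 7.46/18) = 0.0454P*.
The bracket is 0.586, giving P* = 0.148/0.0454 = 3.25.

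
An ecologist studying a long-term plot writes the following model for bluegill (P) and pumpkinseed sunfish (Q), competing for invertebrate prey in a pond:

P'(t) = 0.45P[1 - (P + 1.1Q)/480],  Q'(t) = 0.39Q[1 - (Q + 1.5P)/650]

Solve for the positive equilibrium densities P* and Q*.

Setting both brackets to zero gives the nullclines P + 1.1Q = 480 and 1.5P + Q = 650.
Substituting Q = 650 - 1.5P into the first: P(1 - 1.1·1.5) = 480 - 1.1·650.
So P* = -235/-0.65 = 362, and then Q* = 650 - 1.5·362 = 108.

P* ≈ 362, Q* ≈ 108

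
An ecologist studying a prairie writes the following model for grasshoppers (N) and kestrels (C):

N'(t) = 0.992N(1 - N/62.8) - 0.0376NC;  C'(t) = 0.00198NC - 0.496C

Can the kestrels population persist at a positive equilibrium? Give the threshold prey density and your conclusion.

Threshold N = 251; K < 251, so no, the predator goes extinct.

The predator equation gives dC/dt > 0 only when N > 0.496/0.00198 = 251.
Without the predator, N → K = 62.8. Since 62.8 < 251, the predator cannot invade.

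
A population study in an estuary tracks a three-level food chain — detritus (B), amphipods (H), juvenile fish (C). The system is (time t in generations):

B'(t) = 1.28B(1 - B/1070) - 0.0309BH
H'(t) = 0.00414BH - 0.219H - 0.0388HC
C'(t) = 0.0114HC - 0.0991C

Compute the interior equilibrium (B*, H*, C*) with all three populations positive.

B* ≈ 845, H* ≈ 8.69, C* ≈ 84.6

From dC/dt = 0: 0.0114H* = 0.0991, so H* = 8.69.
From dB/dt = 0: 1.28(1 - B*/1070) = 0.0309·8.69, giving B* = 1070·(1 - 0.21) = 845.
From dH/dt = 0: 0.00414·845 - 0.219 = 0.0388C*, so C* = 3.28/0.0388 = 84.6.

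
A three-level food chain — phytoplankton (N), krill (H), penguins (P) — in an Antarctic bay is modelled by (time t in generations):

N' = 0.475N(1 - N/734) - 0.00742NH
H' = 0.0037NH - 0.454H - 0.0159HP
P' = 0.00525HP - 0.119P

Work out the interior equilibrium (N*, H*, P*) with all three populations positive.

From dP/dt = 0: 0.00525H* = 0.119, so H* = 22.7.
From dN/dt = 0: 0.475(1 - N*/734) = 0.00742·22.7, giving N* = 734·(1 - 0.354) = 474.
From dH/dt = 0: 0.0037·474 - 0.454 = 0.0159P*, so P* = 1.3/0.0159 = 81.8.

N* ≈ 474, H* ≈ 22.7, P* ≈ 81.8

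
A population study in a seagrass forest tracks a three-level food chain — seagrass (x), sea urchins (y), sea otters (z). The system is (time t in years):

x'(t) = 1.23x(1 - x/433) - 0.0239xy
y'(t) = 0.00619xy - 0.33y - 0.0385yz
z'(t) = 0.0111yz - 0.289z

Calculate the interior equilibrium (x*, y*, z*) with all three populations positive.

From dz/dt = 0: 0.0111y* = 0.289, so y* = 26.
From dx/dt = 0: 1.23(1 - x*/433) = 0.0239·26, giving x* = 433·(1 - 0.506) = 214.
From dy/dt = 0: 0.00619·214 - 0.33 = 0.0385z*, so z* = 0.994/0.0385 = 25.8.

x* ≈ 214, y* ≈ 26, z* ≈ 25.8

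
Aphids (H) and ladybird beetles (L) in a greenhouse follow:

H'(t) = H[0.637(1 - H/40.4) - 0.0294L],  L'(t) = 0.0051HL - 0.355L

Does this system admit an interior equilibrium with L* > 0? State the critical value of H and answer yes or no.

Threshold H = 69.6; K < 69.6, so no, the predator goes extinct.

The predator equation gives dL/dt > 0 only when H > 0.355/0.0051 = 69.6.
Without the predator, H → K = 40.4. Since 40.4 < 69.6, the predator cannot invade.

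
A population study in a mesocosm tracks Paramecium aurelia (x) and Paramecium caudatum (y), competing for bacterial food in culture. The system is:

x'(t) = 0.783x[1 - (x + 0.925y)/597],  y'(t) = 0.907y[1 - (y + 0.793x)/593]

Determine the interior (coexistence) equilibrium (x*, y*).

x* ≈ 182, y* ≈ 449

Setting both brackets to zero gives the nullclines x + 0.925y = 597 and 0.793x + y = 593.
Substituting y = 593 - 0.793x into the first: x(1 - 0.925·0.793) = 597 - 0.925·593.
So x* = 48.5/0.266 = 182, and then y* = 593 - 0.793·182 = 449.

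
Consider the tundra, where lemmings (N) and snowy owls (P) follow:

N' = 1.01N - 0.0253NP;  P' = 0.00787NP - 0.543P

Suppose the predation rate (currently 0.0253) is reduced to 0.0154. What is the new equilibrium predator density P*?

At the interior fixed point, setting dN/dt = 0 with N > 0 fixes P* = (prey growth rate)/(NP coefficient) — independent of the other coefficients.
With the change, P* = 1.01/0.0154 = 65.6; it rises from 39.9.

P* ≈ 65.6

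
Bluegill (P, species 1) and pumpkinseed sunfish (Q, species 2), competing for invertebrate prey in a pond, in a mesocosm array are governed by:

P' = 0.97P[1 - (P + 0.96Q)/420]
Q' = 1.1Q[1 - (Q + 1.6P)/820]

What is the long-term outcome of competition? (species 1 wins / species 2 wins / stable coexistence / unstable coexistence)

Compare the nullcline intercepts: K1/α12 = 420/0.96 = 438 < K2 = 820; K2/α21 = 820/1.6 = 512 > K1 = 420.
Since the inequalities point opposite ways, species 2 can invade but species 1 cannot.

species 2 excludes species 1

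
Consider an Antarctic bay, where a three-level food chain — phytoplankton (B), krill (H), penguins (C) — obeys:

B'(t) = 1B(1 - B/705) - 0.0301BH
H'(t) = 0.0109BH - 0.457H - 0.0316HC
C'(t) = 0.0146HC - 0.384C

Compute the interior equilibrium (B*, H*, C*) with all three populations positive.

B* ≈ 147, H* ≈ 26.3, C* ≈ 36.2

From dC/dt = 0: 0.0146H* = 0.384, so H* = 26.3.
From dB/dt = 0: 1(1 - B*/705) = 0.0301·26.3, giving B* = 705·(1 - 0.792) = 147.
From dH/dt = 0: 0.0109·147 - 0.457 = 0.0316C*, so C* = 1.14/0.0316 = 36.2.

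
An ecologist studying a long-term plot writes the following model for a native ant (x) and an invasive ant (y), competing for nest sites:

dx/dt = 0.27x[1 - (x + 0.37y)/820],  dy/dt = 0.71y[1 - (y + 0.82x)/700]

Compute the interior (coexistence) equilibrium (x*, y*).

x* ≈ 805, y* ≈ 39.6

Setting both brackets to zero gives the nullclines x + 0.37y = 820 and 0.82x + y = 700.
Substituting y = 700 - 0.82x into the first: x(1 - 0.37·0.82) = 820 - 0.37·700.
So x* = 561/0.697 = 805, and then y* = 700 - 0.82·805 = 39.6.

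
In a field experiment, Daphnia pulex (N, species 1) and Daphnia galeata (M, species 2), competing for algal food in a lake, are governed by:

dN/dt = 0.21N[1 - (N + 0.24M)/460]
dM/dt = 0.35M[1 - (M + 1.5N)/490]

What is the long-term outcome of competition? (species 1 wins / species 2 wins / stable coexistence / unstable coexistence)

Compare the nullcline intercepts: K1/α12 = 460/0.24 = 1920 > K2 = 490; K2/α21 = 490/1.5 = 327 < K1 = 460.
Since the inequalities point opposite ways, species 1 can invade but species 2 cannot.

species 1 excludes species 2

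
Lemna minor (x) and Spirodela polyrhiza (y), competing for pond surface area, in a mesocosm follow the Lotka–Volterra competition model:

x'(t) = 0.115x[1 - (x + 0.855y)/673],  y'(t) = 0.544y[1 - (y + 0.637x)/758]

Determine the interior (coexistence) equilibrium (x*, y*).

Setting both brackets to zero gives the nullclines x + 0.855y = 673 and 0.637x + y = 758.
Substituting y = 758 - 0.637x into the first: x(1 - 0.855·0.637) = 673 - 0.855·758.
So x* = 24.9/0.455 = 54.7, and then y* = 758 - 0.637·54.7 = 723.

x* ≈ 54.7, y* ≈ 723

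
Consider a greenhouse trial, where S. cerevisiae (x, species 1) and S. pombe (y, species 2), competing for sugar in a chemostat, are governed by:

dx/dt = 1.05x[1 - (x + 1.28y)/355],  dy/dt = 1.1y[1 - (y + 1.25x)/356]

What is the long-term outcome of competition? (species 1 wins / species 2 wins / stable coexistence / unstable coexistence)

unstable coexistence (outcome depends on initial conditions)

Compare the nullcline intercepts: K1/α12 = 355/1.28 = 277 < K2 = 356; K2/α21 = 356/1.25 = 285 < K1 = 355.
Since both are reversed, neither can invade when rare; the interior point is a saddle.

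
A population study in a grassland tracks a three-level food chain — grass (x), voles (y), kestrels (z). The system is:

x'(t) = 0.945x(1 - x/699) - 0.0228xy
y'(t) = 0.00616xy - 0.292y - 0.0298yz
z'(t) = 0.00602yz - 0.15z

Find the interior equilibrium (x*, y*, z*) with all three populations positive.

x* ≈ 279, y* ≈ 24.9, z* ≈ 47.8

From dz/dt = 0: 0.00602y* = 0.15, so y* = 24.9.
From dx/dt = 0: 0.945(1 - x*/699) = 0.0228·24.9, giving x* = 699·(1 - 0.601) = 279.
From dy/dt = 0: 0.00616·279 - 0.292 = 0.0298z*, so z* = 1.43/0.0298 = 47.8.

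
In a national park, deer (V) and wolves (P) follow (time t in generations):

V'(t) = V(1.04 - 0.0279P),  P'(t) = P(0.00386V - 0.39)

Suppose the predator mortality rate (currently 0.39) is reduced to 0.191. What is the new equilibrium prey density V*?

At the interior fixed point, setting dP/dt = 0 with P > 0 fixes V* = (predator death rate)/(VP coefficient) — independent of the other coefficients.
With the change, V* = 0.191/0.00386 = 49.5; it falls from 101.

V* ≈ 49.5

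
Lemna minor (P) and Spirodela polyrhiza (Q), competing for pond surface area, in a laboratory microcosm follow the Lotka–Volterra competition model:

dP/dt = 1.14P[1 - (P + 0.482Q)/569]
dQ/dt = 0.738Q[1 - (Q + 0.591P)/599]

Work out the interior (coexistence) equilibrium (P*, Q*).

P* ≈ 392, Q* ≈ 367

Setting both brackets to zero gives the nullclines P + 0.482Q = 569 and 0.591P + Q = 599.
Substituting Q = 599 - 0.591P into the first: P(1 - 0.482·0.591) = 569 - 0.482·599.
So P* = 280/0.715 = 392, and then Q* = 599 - 0.591·392 = 367.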